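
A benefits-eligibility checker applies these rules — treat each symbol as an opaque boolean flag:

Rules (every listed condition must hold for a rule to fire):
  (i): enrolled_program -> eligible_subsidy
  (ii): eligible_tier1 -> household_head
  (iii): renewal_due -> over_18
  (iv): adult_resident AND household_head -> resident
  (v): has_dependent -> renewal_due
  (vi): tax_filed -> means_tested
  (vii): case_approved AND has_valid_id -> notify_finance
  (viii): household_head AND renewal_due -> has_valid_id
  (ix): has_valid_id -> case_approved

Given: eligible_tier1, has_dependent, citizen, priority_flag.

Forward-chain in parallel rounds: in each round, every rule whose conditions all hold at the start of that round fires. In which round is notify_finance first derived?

Round 1: (ii) [eligible_tier1 -> household_head]; (v) [has_dependent -> renewal_due]. New: household_head, renewal_due.
Round 2: (iii) [renewal_due -> over_18]; (viii) [household_head AND renewal_due -> has_valid_id]. New: over_18, has_valid_id.
Round 3: (ix) [has_valid_id -> case_approved]. New: case_approved.
Round 4: (vii) [case_approved AND has_valid_id -> notify_finance]. New: notify_finance.
notify_finance first appears in round 4.

4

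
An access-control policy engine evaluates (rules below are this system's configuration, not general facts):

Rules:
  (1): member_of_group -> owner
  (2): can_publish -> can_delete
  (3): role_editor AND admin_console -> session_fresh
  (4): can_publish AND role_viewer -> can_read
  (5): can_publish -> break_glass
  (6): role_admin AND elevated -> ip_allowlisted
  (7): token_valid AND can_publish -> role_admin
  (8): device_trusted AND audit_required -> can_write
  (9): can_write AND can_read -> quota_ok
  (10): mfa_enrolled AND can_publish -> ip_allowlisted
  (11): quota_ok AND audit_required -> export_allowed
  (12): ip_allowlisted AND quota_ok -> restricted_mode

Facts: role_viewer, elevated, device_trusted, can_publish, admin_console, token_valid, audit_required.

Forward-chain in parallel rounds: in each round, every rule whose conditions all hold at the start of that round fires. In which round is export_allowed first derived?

Round 1 fires (2), (4), (5), (7), (8), giving can_delete, can_read, break_glass, role_admin, can_write.
Round 2 fires (6), (9), giving ip_allowlisted, quota_ok.
Round 3 fires (11), (12), giving export_allowed, restricted_mode.
export_allowed first appears in round 3.

3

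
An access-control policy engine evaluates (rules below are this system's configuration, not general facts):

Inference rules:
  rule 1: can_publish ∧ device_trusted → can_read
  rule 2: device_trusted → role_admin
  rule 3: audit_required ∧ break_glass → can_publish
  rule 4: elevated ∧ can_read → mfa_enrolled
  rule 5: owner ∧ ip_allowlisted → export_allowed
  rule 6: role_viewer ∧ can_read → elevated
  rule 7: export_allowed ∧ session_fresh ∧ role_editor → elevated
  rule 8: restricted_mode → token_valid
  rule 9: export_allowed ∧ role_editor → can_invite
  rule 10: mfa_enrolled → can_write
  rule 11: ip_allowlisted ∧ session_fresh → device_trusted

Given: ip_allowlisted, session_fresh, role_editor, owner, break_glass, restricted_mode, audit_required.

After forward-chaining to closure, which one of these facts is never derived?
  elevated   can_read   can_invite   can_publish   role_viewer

[1] rule 3 [audit_required ∧ break_glass → can_publish]; rule 5 [owner ∧ ip_allowlisted → export_allowed]; rule 8 [restricted_mode → token_valid]; rule 11 [ip_allowlisted ∧ session_fresh → device_trusted]. ⇒ new: can_publish, export_allowed, token_valid, device_trusted.
[2] rule 1 [can_publish ∧ device_trusted → can_read]; rule 2 [device_trusted → role_admin]; rule 7 [export_allowed ∧ session_fresh ∧ role_editor → elevated]; rule 9 [export_allowed ∧ role_editor → can_invite]. ⇒ new: can_read, role_admin, elevated, can_invite.
[3] rule 4 [elevated ∧ can_read → mfa_enrolled]. ⇒ new: mfa_enrolled.
[4] rule 10 [mfa_enrolled → can_write]. ⇒ new: can_write.
Derived: elevated (round 2), can_publish (round 1), can_invite (round 2), can_read (round 2). role_viewer never appears in any round.

role_viewer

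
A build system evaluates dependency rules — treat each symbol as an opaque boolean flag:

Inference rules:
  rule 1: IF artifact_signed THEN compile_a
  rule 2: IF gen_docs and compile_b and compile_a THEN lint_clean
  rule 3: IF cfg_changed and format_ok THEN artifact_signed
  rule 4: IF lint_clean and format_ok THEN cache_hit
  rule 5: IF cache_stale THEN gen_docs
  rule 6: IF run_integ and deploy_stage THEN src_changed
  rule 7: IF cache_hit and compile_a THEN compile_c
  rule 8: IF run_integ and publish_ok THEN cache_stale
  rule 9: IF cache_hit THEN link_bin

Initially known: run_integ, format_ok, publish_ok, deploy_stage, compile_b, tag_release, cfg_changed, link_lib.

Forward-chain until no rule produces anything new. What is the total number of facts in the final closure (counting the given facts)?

[1] rule 3 [IF cfg_changed and format_ok THEN artifact_signed]; rule 6 [IF run_integ and deploy_stage THEN src_changed]; rule 8 [IF run_integ and publish_ok THEN cache_stale]. ⇒ new: artifact_signed, src_changed, cache_stale.
[2] rule 1 [IF artifact_signed THEN compile_a]; rule 5 [IF cache_stale THEN gen_docs]. ⇒ new: compile_a, gen_docs.
[3] rule 2 [IF gen_docs and compile_b and compile_a THEN lint_clean]. ⇒ new: lint_clean.
[4] rule 4 [IF lint_clean and format_ok THEN cache_hit]. ⇒ new: cache_hit.
[5] rule 7 [IF cache_hit and compile_a THEN compile_c]; rule 9 [IF cache_hit THEN link_bin]. ⇒ new: compile_c, link_bin.
Closure: {artifact_signed, cache_hit, cache_stale, cfg_changed, compile_a, compile_b, compile_c, deploy_stage, format_ok, gen_docs, link_bin, link_lib, lint_clean, publish_ok, run_integ, src_changed, tag_release} — 17 facts.

17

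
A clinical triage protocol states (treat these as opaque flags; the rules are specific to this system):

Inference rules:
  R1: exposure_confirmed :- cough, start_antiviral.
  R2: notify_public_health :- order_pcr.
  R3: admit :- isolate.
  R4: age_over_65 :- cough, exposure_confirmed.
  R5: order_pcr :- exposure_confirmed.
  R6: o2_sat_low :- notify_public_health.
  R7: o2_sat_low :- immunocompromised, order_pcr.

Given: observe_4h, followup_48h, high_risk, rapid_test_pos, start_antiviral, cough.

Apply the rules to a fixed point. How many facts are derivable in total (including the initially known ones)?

Round 1: R1 [exposure_confirmed :- cough, start_antiviral.]. New: exposure_confirmed.
Round 2: R4 [age_over_65 :- cough, exposure_confirmed.]; R5 [order_pcr :- exposure_confirmed.]. New: age_over_65, order_pcr.
Round 3: R2 [notify_public_health :- order_pcr.]. New: notify_public_health.
Round 4: R6 [o2_sat_low :- notify_public_health.]. New: o2_sat_low.
Closure: {age_over_65, cough, exposure_confirmed, followup_48h, high_risk, notify_public_health, o2_sat_low, observe_4h, order_pcr, rapid_test_pos, start_antiviral} — 11 facts.

11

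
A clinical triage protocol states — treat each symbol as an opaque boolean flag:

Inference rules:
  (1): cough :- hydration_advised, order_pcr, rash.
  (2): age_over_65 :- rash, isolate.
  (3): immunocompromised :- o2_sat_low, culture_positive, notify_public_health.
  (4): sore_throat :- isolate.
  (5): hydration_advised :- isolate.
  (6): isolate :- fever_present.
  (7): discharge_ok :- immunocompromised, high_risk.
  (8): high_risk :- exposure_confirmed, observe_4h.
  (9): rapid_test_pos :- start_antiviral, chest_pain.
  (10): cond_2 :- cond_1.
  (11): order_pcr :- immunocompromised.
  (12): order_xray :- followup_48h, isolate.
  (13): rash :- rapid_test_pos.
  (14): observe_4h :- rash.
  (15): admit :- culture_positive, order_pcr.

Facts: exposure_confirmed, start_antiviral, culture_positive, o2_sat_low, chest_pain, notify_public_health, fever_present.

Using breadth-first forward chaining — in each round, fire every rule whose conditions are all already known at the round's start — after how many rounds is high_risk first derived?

Round 1: (3) [immunocompromised :- o2_sat_low, culture_positive, notify_public_health.]; (6) [isolate :- fever_present.]; (9) [rapid_test_pos :- start_antiviral, chest_pain.]. Adds immunocompromised, isolate, rapid_test_pos.
Round 2: (4) [sore_throat :- isolate.]; (5) [hydration_advised :- isolate.]; (11) [order_pcr :- immunocompromised.]; (13) [rash :- rapid_test_pos.]. Adds sore_throat, hydration_advised, order_pcr, rash.
Round 3: (1) [cough :- hydration_advised, order_pcr, rash.]; (2) [age_over_65 :- rash, isolate.]; (14) [observe_4h :- rash.]; (15) [admit :- culture_positive, order_pcr.]. Adds cough, age_over_65, observe_4h, admit.
Round 4: (8) [high_risk :- exposure_confirmed, observe_4h.]. Adds high_risk.
high_risk first appears in round 4.

4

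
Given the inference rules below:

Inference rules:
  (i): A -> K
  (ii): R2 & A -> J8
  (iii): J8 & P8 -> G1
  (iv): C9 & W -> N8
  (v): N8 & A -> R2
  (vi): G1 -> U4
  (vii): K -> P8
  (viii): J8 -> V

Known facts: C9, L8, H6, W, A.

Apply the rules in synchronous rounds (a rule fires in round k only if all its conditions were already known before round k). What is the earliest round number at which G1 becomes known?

Round 1: (i) [A -> K]; (iv) [C9 & W -> N8]. Adds K, N8.
Round 2: (v) [N8 & A -> R2]; (vii) [K -> P8]. Adds R2, P8.
Round 3: (ii) [R2 & A -> J8]. Adds J8.
Round 4: (iii) [J8 & P8 -> G1]; (viii) [J8 -> V]. Adds G1, V.
G1 first appears in round 4.

4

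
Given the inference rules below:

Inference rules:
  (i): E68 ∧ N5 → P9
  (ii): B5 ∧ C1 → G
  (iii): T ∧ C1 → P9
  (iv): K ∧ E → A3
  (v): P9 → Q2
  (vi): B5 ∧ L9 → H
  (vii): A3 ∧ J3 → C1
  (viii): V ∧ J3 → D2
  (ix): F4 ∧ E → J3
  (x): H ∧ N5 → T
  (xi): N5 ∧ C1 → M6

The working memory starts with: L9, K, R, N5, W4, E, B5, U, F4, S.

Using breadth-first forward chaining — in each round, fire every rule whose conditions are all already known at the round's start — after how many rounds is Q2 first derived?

4

Round 1: (iv) [K ∧ E → A3]; (vi) [B5 ∧ L9 → H]; (ix) [F4 ∧ E → J3]. New: A3, H, J3.
Round 2: (vii) [A3 ∧ J3 → C1]; (x) [H ∧ N5 → T]. New: C1, T.
Round 3: (ii) [B5 ∧ C1 → G]; (iii) [T ∧ C1 → P9]; (xi) [N5 ∧ C1 → M6]. New: G, P9, M6.
Round 4: (v) [P9 → Q2]. New: Q2.
Q2 first appears in round 4.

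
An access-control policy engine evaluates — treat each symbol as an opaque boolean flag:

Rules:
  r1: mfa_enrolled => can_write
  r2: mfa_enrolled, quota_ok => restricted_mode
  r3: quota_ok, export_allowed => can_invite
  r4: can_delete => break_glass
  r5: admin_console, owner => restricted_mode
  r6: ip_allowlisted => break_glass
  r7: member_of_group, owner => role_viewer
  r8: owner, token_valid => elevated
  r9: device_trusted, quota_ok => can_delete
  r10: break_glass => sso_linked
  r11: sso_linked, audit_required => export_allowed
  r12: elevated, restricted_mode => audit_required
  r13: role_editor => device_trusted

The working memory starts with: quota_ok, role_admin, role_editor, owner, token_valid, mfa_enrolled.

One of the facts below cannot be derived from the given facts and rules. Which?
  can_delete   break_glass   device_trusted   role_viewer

role_viewer

Round 1: r1 [mfa_enrolled => can_write]; r2 [mfa_enrolled, quota_ok => restricted_mode]; r8 [owner, token_valid => elevated]; r13 [role_editor => device_trusted]. Adds can_write, restricted_mode, elevated, device_trusted.
Round 2: r9 [device_trusted, quota_ok => can_delete]; r12 [elevated, restricted_mode => audit_required]. Adds can_delete, audit_required.
Round 3: r4 [can_delete => break_glass]. Adds break_glass.
Round 4: r10 [break_glass => sso_linked]. Adds sso_linked.
Round 5: r11 [sso_linked, audit_required => export_allowed]. Adds export_allowed.
Round 6: r3 [quota_ok, export_allowed => can_invite]. Adds can_invite.
Derived: can_delete (round 2), device_trusted (round 1), break_glass (round 3). role_viewer never appears in any round.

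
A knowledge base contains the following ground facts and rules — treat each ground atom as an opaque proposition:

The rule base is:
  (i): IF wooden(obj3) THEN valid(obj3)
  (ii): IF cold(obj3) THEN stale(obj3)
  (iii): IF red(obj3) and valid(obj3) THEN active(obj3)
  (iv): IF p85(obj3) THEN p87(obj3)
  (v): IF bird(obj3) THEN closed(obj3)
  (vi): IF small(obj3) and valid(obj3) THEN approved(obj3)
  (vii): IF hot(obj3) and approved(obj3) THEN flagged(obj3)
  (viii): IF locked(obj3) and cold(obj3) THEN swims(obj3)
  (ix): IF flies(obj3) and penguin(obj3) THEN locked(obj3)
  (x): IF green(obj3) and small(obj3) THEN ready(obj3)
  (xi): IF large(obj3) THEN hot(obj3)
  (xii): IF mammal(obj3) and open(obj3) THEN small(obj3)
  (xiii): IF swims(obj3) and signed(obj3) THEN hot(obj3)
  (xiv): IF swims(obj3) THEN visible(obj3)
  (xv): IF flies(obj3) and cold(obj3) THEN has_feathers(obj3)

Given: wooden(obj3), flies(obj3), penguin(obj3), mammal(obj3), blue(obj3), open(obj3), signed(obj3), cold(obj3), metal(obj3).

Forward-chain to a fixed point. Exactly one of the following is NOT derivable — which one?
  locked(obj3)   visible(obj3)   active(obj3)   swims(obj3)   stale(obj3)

Round 1: (i) [IF wooden(obj3) THEN valid(obj3)]; (ii) [IF cold(obj3) THEN stale(obj3)]; (ix) [IF flies(obj3) and penguin(obj3) THEN locked(obj3)]; (xii) [IF mammal(obj3) and open(obj3) THEN small(obj3)]; (xv) [IF flies(obj3) and cold(obj3) THEN has_feathers(obj3)]. Adds valid(obj3), stale(obj3), locked(obj3), small(obj3), has_feathers(obj3).
Round 2: (vi) [IF small(obj3) and valid(obj3) THEN approved(obj3)]; (viii) [IF locked(obj3) and cold(obj3) THEN swims(obj3)]. Adds approved(obj3), swims(obj3).
Round 3: (xiii) [IF swims(obj3) and signed(obj3) THEN hot(obj3)]; (xiv) [IF swims(obj3) THEN visible(obj3)]. Adds hot(obj3), visible(obj3).
Round 4: (vii) [IF hot(obj3) and approved(obj3) THEN flagged(obj3)]. Adds flagged(obj3).
Derived: swims(obj3) (round 2), stale(obj3) (round 1), locked(obj3) (round 1), visible(obj3) (round 3). active(obj3) never appears in any round.

active(obj3)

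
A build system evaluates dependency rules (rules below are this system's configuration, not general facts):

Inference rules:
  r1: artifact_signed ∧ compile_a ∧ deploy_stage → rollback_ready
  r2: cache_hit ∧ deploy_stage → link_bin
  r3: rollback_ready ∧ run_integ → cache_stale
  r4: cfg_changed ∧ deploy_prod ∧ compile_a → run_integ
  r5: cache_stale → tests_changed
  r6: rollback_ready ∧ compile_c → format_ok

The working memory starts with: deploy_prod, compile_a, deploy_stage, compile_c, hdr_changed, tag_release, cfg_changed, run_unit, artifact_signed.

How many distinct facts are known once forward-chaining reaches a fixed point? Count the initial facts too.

14

Round 1: r1 [artifact_signed ∧ compile_a ∧ deploy_stage → rollback_ready]; r4 [cfg_changed ∧ deploy_prod ∧ compile_a → run_integ]. Adds rollback_ready, run_integ.
Round 2: r3 [rollback_ready ∧ run_integ → cache_stale]; r6 [rollback_ready ∧ compile_c → format_ok]. Adds cache_stale, format_ok.
Round 3: r5 [cache_stale → tests_changed]. Adds tests_changed.
Closure: {artifact_signed, cache_stale, cfg_changed, compile_a, compile_c, deploy_prod, deploy_stage, format_ok, hdr_changed, rollback_ready, run_integ, run_unit, tag_release, tests_changed} — 14 facts.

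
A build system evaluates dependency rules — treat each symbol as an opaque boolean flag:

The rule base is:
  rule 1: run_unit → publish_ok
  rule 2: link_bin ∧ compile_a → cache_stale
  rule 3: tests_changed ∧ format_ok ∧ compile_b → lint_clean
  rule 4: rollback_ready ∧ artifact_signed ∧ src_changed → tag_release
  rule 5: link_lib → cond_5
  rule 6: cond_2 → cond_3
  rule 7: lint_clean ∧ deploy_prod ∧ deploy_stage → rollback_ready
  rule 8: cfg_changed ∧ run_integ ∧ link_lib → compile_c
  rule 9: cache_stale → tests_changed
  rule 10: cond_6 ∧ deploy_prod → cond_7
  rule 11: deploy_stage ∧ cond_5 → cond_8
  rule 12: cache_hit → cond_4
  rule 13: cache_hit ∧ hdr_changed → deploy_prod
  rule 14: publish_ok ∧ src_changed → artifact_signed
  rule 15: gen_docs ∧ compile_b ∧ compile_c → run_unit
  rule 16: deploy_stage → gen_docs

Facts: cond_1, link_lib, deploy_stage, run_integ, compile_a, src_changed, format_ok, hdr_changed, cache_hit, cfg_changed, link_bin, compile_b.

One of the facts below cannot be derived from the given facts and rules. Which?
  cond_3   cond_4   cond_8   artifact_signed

cond_3

Round 1 — rule 2, rule 5, rule 8, rule 12, rule 13, rule 16, derive cache_stale, cond_5, compile_c, cond_4, deploy_prod, gen_docs.
Round 2 — rule 9, rule 11, rule 15, derive tests_changed, cond_8, run_unit.
Round 3 — rule 1, rule 3, derive publish_ok, lint_clean.
Round 4 — rule 7, rule 14, derive rollback_ready, artifact_signed.
Round 5 — rule 4, derive tag_release.
Derived: cond_4 (round 1), artifact_signed (round 4), cond_8 (round 2). cond_3 never appears in any round.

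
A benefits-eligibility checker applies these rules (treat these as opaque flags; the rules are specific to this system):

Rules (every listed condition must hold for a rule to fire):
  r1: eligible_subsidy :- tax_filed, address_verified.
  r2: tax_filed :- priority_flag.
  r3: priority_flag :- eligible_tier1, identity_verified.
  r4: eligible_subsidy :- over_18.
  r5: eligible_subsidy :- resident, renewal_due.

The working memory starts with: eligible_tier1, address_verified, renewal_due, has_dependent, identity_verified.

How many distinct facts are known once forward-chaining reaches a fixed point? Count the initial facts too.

8

[1] r3 [priority_flag :- eligible_tier1, identity_verified.]. ⇒ new: priority_flag.
[2] r2 [tax_filed :- priority_flag.]. ⇒ new: tax_filed.
[3] r1 [eligible_subsidy :- tax_filed, address_verified.]. ⇒ new: eligible_subsidy.
Closure: {address_verified, eligible_subsidy, eligible_tier1, has_dependent, identity_verified, priority_flag, renewal_due, tax_filed} — 8 facts.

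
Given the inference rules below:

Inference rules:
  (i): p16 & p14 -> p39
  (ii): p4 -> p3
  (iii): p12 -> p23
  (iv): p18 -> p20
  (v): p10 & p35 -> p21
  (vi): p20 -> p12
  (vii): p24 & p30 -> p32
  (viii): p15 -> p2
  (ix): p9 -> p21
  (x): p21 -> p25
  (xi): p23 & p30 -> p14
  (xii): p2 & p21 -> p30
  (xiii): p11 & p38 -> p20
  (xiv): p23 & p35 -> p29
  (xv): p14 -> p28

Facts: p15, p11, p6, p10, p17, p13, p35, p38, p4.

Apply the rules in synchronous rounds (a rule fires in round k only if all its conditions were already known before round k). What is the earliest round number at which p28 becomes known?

5

[1] (ii) [p4 -> p3]; (v) [p10 & p35 -> p21]; (viii) [p15 -> p2]; (xiii) [p11 & p38 -> p20]. ⇒ new: p3, p21, p2, p20.
[2] (vi) [p20 -> p12]; (x) [p21 -> p25]; (xii) [p2 & p21 -> p30]. ⇒ new: p12, p25, p30.
[3] (iii) [p12 -> p23]. ⇒ new: p23.
[4] (xi) [p23 & p30 -> p14]; (xiv) [p23 & p35 -> p29]. ⇒ new: p14, p29.
[5] (xv) [p14 -> p28]. ⇒ new: p28.
p28 first appears in round 5.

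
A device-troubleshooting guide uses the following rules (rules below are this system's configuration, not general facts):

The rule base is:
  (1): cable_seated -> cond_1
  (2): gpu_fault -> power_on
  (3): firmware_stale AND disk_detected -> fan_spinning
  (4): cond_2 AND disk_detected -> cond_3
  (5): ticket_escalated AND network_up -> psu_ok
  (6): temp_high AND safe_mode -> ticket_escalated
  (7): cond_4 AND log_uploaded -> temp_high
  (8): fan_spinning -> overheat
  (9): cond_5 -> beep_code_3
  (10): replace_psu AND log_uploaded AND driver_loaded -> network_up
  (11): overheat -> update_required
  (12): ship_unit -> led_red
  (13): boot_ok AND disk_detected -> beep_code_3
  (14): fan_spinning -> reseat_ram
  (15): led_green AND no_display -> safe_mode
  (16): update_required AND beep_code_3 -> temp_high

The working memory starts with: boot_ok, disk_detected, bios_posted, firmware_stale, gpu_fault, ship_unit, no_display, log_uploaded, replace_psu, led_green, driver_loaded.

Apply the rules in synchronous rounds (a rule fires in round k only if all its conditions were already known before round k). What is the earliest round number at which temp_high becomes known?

4

[1] (2) [gpu_fault -> power_on]; (3) [firmware_stale AND disk_detected -> fan_spinning]; (10) [replace_psu AND log_uploaded AND driver_loaded -> network_up]; (12) [ship_unit -> led_red]; (13) [boot_ok AND disk_detected -> beep_code_3]; (15) [led_green AND no_display -> safe_mode]. ⇒ new: power_on, fan_spinning, network_up, led_red, beep_code_3, safe_mode.
[2] (8) [fan_spinning -> overheat]; (14) [fan_spinning -> reseat_ram]. ⇒ new: overheat, reseat_ram.
[3] (11) [overheat -> update_required]. ⇒ new: update_required.
[4] (16) [update_required AND beep_code_3 -> temp_high]. ⇒ new: temp_high.
temp_high first appears in round 4.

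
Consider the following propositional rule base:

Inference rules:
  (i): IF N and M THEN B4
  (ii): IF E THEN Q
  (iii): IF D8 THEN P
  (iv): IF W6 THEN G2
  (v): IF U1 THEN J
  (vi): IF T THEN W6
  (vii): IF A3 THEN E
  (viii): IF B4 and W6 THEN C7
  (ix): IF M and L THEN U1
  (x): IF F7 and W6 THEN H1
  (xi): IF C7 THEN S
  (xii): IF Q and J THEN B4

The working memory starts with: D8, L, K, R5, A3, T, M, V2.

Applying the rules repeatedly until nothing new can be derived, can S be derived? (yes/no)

yes

[1] (iii) [IF D8 THEN P]; (vi) [IF T THEN W6]; (vii) [IF A3 THEN E]; (ix) [IF M and L THEN U1]. ⇒ new: P, W6, E, U1.
[2] (ii) [IF E THEN Q]; (iv) [IF W6 THEN G2]; (v) [IF U1 THEN J]. ⇒ new: Q, G2, J.
[3] (xii) [IF Q and J THEN B4]. ⇒ new: B4.
[4] (viii) [IF B4 and W6 THEN C7]. ⇒ new: C7.
[5] (xi) [IF C7 THEN S]. ⇒ new: S.
S appears in round 5, so it is derivable.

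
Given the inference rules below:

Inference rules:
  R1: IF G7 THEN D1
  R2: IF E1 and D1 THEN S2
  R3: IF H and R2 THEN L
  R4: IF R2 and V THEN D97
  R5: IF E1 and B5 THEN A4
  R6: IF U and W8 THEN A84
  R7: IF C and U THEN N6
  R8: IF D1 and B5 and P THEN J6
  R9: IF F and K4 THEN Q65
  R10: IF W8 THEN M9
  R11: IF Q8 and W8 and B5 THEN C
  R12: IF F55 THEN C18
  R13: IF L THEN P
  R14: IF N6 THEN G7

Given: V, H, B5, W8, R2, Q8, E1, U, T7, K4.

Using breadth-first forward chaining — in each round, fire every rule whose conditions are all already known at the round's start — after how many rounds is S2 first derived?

5

Round 1: R3 [IF H and R2 THEN L]; R4 [IF R2 and V THEN D97]; R5 [IF E1 and B5 THEN A4]; R6 [IF U and W8 THEN A84]; R10 [IF W8 THEN M9]; R11 [IF Q8 and W8 and B5 THEN C]. Adds L, D97, A4, A84, M9, C.
Round 2: R7 [IF C and U THEN N6]; R13 [IF L THEN P]. Adds N6, P.
Round 3: R14 [IF N6 THEN G7]. Adds G7.
Round 4: R1 [IF G7 THEN D1]. Adds D1.
Round 5: R2 [IF E1 and D1 THEN S2]; R8 [IF D1 and B5 and P THEN J6]. Adds S2, J6.
S2 first appears in round 5.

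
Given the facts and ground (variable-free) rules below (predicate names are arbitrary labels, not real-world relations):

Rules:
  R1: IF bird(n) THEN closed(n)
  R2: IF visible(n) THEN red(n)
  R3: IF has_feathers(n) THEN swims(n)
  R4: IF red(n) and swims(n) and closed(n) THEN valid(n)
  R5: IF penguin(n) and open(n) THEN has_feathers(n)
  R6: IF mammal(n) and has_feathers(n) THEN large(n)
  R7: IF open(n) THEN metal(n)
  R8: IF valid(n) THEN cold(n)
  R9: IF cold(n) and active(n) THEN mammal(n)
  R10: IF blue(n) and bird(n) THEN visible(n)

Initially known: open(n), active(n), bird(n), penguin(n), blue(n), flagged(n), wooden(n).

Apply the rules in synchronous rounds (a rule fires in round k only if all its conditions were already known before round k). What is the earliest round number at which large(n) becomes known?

Round 1 — R1, R5, R7, R10, derive closed(n), has_feathers(n), metal(n), visible(n).
Round 2 — R2, R3, derive red(n), swims(n).
Round 3 — R4, derive valid(n).
Round 4 — R8, derive cold(n).
Round 5 — R9, derive mammal(n).
Round 6 — R6, derive large(n).
large(n) first appears in round 6.

6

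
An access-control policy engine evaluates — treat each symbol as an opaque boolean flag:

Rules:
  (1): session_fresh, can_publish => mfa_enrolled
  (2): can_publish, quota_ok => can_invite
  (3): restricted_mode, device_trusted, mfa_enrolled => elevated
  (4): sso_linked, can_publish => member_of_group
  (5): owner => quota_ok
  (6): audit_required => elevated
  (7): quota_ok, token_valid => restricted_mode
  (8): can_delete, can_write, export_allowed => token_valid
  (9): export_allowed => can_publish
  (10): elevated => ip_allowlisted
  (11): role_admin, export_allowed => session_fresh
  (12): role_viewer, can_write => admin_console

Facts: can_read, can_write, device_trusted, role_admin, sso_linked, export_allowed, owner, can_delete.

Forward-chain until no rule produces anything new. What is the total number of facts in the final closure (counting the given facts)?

Round 1 — (5), (8), (9), (11), derive quota_ok, token_valid, can_publish, session_fresh.
Round 2 — (1), (2), (4), (7), derive mfa_enrolled, can_invite, member_of_group, restricted_mode.
Round 3 — (3), derive elevated.
Round 4 — (10), derive ip_allowlisted.
Closure: {can_delete, can_invite, can_publish, can_read, can_write, device_trusted, elevated, export_allowed, ip_allowlisted, member_of_group, mfa_enrolled, owner, quota_ok, restricted_mode, role_admin, session_fresh, sso_linked, token_valid} — 18 facts.

18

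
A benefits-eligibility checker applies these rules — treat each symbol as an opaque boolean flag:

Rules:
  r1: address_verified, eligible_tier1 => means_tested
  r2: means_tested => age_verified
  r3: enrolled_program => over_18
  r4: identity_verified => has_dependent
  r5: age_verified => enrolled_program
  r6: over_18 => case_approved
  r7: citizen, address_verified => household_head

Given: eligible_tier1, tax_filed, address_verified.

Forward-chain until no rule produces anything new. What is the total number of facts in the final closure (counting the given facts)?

Round 1 fires r1, giving means_tested.
Round 2 fires r2, giving age_verified.
Round 3 fires r5, giving enrolled_program.
Round 4 fires r3, giving over_18.
Round 5 fires r6, giving case_approved.
Closure: {address_verified, age_verified, case_approved, eligible_tier1, enrolled_program, means_tested, over_18, tax_filed} — 8 facts.

8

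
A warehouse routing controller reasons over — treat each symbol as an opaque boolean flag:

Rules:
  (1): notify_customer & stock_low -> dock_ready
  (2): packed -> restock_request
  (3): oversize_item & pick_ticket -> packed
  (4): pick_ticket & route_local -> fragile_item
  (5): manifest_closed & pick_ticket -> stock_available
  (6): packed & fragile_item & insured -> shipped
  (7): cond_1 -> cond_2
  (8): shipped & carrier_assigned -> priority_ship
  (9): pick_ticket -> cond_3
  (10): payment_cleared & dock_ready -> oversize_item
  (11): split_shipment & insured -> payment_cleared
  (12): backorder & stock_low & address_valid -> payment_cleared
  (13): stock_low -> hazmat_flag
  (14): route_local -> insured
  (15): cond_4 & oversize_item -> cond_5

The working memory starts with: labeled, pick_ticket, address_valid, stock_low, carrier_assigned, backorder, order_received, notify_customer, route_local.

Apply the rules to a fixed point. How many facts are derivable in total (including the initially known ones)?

Round 1: (1) [notify_customer & stock_low -> dock_ready]; (4) [pick_ticket & route_local -> fragile_item]; (9) [pick_ticket -> cond_3]; (12) [backorder & stock_low & address_valid -> payment_cleared]; (13) [stock_low -> hazmat_flag]; (14) [route_local -> insured]. Adds dock_ready, fragile_item, cond_3, payment_cleared, hazmat_flag, insured.
Round 2: (10) [payment_cleared & dock_ready -> oversize_item]. Adds oversize_item.
Round 3: (3) [oversize_item & pick_ticket -> packed]. Adds packed.
Round 4: (2) [packed -> restock_request]; (6) [packed & fragile_item & insured -> shipped]. Adds restock_request, shipped.
Round 5: (8) [shipped & carrier_assigned -> priority_ship]. Adds priority_ship.
Closure: {address_valid, backorder, carrier_assigned, cond_3, dock_ready, fragile_item, hazmat_flag, insured, labeled, notify_customer, order_received, oversize_item, packed, payment_cleared, pick_ticket, priority_ship, restock_request, route_local, shipped, stock_low} — 20 facts.

20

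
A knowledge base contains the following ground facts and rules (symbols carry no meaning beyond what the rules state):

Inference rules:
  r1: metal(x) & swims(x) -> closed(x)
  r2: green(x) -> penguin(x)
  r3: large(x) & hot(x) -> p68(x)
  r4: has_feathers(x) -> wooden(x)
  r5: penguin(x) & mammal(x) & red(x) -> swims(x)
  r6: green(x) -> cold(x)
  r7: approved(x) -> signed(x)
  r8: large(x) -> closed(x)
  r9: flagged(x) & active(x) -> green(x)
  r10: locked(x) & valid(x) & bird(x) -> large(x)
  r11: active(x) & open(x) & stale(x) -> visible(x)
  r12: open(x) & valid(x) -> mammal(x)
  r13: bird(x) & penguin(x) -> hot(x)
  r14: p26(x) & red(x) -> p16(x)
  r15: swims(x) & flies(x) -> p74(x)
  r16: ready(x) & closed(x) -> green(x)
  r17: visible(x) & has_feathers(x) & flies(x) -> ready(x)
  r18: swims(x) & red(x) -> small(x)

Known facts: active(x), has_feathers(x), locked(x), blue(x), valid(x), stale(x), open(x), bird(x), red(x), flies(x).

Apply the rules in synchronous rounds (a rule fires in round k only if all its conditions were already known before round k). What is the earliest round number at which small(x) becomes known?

Round 1 fires r4, r10, r11, r12, giving wooden(x), large(x), visible(x), mammal(x).
Round 2 fires r8, r17, giving closed(x), ready(x).
Round 3 fires r16, giving green(x).
Round 4 fires r2, r6, giving penguin(x), cold(x).
Round 5 fires r5, r13, giving swims(x), hot(x).
Round 6 fires r3, r15, r18, giving p68(x), p74(x), small(x).
small(x) first appears in round 6.

6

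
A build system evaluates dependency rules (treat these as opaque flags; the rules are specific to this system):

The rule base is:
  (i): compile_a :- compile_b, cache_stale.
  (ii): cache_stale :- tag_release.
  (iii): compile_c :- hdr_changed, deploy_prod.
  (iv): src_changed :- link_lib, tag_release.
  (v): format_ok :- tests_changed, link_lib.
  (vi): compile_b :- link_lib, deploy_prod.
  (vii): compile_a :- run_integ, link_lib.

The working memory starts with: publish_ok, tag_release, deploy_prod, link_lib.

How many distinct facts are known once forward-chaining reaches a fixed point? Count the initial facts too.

8

Round 1 — (ii), (iv), (vi), derive cache_stale, src_changed, compile_b.
Round 2 — (i), derive compile_a.
Closure: {cache_stale, compile_a, compile_b, deploy_prod, link_lib, publish_ok, src_changed, tag_release} — 8 facts.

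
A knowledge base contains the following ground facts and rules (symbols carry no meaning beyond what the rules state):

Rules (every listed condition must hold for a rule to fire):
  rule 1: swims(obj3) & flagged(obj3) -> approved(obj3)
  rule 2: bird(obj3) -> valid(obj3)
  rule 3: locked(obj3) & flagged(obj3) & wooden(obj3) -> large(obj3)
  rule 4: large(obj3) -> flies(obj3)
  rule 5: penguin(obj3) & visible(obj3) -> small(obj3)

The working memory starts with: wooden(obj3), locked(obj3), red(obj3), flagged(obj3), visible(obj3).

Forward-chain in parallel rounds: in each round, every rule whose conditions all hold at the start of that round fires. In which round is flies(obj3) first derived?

2

Round 1 fires rule 3, giving large(obj3).
Round 2 fires rule 4, giving flies(obj3).
flies(obj3) first appears in round 2.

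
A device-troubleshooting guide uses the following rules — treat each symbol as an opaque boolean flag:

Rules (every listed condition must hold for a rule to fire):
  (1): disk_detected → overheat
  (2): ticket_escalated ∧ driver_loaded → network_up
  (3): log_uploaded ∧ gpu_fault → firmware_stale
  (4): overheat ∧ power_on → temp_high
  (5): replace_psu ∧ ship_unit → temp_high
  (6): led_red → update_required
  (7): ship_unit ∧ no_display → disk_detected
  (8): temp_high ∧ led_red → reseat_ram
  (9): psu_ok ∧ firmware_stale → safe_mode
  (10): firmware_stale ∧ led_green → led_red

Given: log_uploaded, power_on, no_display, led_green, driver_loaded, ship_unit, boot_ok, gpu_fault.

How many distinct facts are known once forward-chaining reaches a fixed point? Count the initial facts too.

15

Round 1 — (3), (7), derive firmware_stale, disk_detected.
Round 2 — (1), (10), derive overheat, led_red.
Round 3 — (4), (6), derive temp_high, update_required.
Round 4 — (8), derive reseat_ram.
Closure: {boot_ok, disk_detected, driver_loaded, firmware_stale, gpu_fault, led_green, led_red, log_uploaded, no_display, overheat, power_on, reseat_ram, ship_unit, temp_high, update_required} — 15 facts.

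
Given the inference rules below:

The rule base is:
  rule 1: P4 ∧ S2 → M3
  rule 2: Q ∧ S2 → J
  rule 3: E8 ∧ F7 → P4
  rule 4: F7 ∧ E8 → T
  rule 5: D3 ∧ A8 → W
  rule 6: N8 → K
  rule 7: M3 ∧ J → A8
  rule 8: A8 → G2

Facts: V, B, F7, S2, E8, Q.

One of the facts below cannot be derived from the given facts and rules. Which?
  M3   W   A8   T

Round 1 fires rule 2, rule 3, rule 4, giving J, P4, T.
Round 2 fires rule 1, giving M3.
Round 3 fires rule 7, giving A8.
Round 4 fires rule 8, giving G2.
Derived: M3 (round 2), A8 (round 3), T (round 1). W never appears in any round.

W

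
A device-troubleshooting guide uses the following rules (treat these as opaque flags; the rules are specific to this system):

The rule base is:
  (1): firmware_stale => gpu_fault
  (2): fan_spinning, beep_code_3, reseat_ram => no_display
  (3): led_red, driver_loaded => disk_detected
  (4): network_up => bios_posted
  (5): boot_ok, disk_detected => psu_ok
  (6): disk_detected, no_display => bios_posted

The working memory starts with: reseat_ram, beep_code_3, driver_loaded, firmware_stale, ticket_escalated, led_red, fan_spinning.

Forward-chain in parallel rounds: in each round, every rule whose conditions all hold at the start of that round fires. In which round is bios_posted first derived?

Round 1 — (1), (2), (3), derive gpu_fault, no_display, disk_detected.
Round 2 — (6), derive bios_posted.
bios_posted first appears in round 2.

2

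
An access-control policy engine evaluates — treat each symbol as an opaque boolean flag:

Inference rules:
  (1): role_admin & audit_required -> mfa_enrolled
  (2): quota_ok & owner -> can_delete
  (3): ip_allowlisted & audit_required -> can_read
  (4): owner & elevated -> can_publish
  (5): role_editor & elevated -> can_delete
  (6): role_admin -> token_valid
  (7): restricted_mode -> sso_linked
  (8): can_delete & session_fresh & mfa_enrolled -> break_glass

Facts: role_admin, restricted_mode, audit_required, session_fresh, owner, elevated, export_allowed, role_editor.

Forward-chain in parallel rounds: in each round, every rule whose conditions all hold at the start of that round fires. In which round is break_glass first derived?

[1] (1) [role_admin & audit_required -> mfa_enrolled]; (4) [owner & elevated -> can_publish]; (5) [role_editor & elevated -> can_delete]; (6) [role_admin -> token_valid]; (7) [restricted_mode -> sso_linked]. ⇒ new: mfa_enrolled, can_publish, can_delete, token_valid, sso_linked.
[2] (8) [can_delete & session_fresh & mfa_enrolled -> break_glass]. ⇒ new: break_glass.
break_glass first appears in round 2.

2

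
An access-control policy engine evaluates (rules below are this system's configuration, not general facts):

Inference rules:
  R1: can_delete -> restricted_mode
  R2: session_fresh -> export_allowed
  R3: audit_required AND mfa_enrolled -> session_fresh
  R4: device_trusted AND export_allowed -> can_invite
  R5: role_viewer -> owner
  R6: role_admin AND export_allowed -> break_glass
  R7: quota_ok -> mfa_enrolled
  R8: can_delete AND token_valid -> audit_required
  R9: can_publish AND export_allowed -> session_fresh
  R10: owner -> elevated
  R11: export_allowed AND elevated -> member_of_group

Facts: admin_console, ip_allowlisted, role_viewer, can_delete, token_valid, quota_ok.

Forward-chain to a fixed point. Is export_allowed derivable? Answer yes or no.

yes

Round 1 fires R1, R5, R7, R8, giving restricted_mode, owner, mfa_enrolled, audit_required.
Round 2 fires R3, R10, giving session_fresh, elevated.
Round 3 fires R2, giving export_allowed.
Round 4 fires R11, giving member_of_group.
export_allowed appears in round 3, so it is derivable.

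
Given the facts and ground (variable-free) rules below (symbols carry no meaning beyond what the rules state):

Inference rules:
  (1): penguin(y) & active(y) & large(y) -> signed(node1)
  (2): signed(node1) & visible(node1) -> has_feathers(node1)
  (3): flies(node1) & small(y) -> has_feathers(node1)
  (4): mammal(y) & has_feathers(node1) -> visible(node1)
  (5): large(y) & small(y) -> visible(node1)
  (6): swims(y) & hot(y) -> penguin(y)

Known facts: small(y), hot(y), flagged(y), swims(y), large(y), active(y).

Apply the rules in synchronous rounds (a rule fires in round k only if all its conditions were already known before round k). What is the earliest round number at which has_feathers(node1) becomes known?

Round 1 — (5), (6), derive visible(node1), penguin(y).
Round 2 — (1), derive signed(node1).
Round 3 — (2), derive has_feathers(node1).
has_feathers(node1) first appears in round 3.

3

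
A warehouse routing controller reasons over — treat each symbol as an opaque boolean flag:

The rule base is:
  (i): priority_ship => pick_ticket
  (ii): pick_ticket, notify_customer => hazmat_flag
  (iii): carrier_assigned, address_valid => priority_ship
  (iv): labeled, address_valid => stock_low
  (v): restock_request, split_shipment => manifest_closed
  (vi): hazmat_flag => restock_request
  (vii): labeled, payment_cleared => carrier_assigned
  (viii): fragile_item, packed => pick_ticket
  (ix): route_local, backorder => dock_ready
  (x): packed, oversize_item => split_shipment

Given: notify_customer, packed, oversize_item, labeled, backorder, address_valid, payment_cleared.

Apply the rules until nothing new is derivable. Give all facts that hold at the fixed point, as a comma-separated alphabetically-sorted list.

address_valid, backorder, carrier_assigned, hazmat_flag, labeled, manifest_closed, notify_customer, oversize_item, packed, payment_cleared, pick_ticket, priority_ship, restock_request, split_shipment, stock_low

Round 1 — (iv), (vii), (x), derive stock_low, carrier_assigned, split_shipment.
Round 2 — (iii), derive priority_ship.
Round 3 — (i), derive pick_ticket.
Round 4 — (ii), derive hazmat_flag.
Round 5 — (vi), derive restock_request.
Round 6 — (v), derive manifest_closed.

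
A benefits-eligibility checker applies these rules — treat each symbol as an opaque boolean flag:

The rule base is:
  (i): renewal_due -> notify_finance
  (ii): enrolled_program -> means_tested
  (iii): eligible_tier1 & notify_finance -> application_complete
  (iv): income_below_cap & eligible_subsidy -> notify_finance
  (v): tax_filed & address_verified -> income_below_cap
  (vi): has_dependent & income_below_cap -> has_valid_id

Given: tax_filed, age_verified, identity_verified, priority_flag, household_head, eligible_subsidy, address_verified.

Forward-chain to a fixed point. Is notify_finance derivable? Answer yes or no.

yes

Round 1 fires (v), giving income_below_cap.
Round 2 fires (iv), giving notify_finance.
notify_finance appears in round 2, so it is derivable.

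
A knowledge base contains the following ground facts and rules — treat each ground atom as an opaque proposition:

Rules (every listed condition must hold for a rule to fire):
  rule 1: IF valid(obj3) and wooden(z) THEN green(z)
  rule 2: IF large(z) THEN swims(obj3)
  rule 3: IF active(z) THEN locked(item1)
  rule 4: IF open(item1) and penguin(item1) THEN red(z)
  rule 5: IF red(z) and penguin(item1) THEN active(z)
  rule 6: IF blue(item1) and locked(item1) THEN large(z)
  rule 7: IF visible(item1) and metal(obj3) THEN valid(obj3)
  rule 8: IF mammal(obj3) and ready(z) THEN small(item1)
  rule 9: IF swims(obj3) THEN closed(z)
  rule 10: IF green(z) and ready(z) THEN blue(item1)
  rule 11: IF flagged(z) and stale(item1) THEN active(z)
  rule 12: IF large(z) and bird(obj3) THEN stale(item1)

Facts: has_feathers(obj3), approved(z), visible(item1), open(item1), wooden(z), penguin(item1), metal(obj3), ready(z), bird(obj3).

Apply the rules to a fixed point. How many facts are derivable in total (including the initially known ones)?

[1] rule 4 [IF open(item1) and penguin(item1) THEN red(z)]; rule 7 [IF visible(item1) and metal(obj3) THEN valid(obj3)]. ⇒ new: red(z), valid(obj3).
[2] rule 1 [IF valid(obj3) and wooden(z) THEN green(z)]; rule 5 [IF red(z) and penguin(item1) THEN active(z)]. ⇒ new: green(z), active(z).
[3] rule 3 [IF active(z) THEN locked(item1)]; rule 10 [IF green(z) and ready(z) THEN blue(item1)]. ⇒ new: locked(item1), blue(item1).
[4] rule 6 [IF blue(item1) and locked(item1) THEN large(z)]. ⇒ new: large(z).
[5] rule 2 [IF large(z) THEN swims(obj3)]; rule 12 [IF large(z) and bird(obj3) THEN stale(item1)]. ⇒ new: swims(obj3), stale(item1).
[6] rule 9 [IF swims(obj3) THEN closed(z)]. ⇒ new: closed(z).
Closure: {active(z), approved(z), bird(obj3), blue(item1), closed(z), green(z), has_feathers(obj3), large(z), locked(item1), metal(obj3), open(item1), penguin(item1), ready(z), red(z), stale(item1), swims(obj3), valid(obj3), visible(item1), wooden(z)} — 19 facts.

19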